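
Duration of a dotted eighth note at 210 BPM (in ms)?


Step by step:
One quarter-note beat = 60000 / BPM = 60000 / 210 ms
Dotted eighth note = 3/4 × quarter note
Duration = 3/4 × 60000 / 210 = 45000 / 210
= 214.3 ms


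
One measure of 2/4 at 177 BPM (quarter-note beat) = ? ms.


Solution.
Quarter-note beat duration = 60000 / 177 ms
Beats per measure (2/4) = 2
One measure = 2 × 60000 / 177 = 120000 / 177 ms
= 678.0 ms


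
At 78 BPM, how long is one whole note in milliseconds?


Let's work it out.
One quarter-note beat = 60000 / BPM = 60000 / 78 ms
Whole note = 4 × quarter note
Duration = 4 × 60000 / 78 = 240000 / 78
= 3076.9 ms


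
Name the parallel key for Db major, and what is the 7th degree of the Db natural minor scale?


Step by step:
Parallel keys share the same tonic but differ in mode
Db major → parallel is Db minor
Db natural minor scale: Db Eb Fb Gb Ab Bbb Cb
= Db minor; 7th degree = Cb


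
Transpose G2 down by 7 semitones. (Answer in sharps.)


Reasoning:
G2: chromatic position 7 in octave 2 → absolute = 2×12 + 7 = 31
Transpose down 7: 31 - 7 = 24
24 = 2×12 + 0 → C in octave 2
Result = C2


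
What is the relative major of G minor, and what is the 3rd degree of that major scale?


The relative major shares the key signature and is a minor 3rd above the minor tonic
A minor 3rd above G is Bb
→ relative major of G minor is Bb major
Bb major scale: Bb C D Eb F G A
= Bb major; 3rd degree = D


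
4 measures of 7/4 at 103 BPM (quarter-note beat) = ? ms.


Quarter-note beat duration = 60000 / 103 ms
Beats per measure (7/4) = 7
One measure = 7 × 60000 / 103 = 420000 / 103 ms
4 measures = 4 × 420000 / 103 = 1680000 / 103
= 16310.7 ms


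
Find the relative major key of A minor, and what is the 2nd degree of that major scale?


Reasoning:
The relative major shares the key signature and is a minor 3rd above the minor tonic
A minor 3rd above A is C
→ relative major of A minor is C major
C major scale: C D E F G A B
= C major; 2nd degree = D


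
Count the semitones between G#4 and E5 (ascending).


Let's work it out.
Absolute semitone position = octave×12 + chromatic position
G#4: 4×12 + 8 = 56
E5: 5×12 + 4 = 64
Difference = 64 - 56 = 8
= 8 semitones


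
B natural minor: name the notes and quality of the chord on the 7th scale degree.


B natural minor scale: B C# D E F# G A
Diatonic triad on degree 7 stacks scale notes 7, 2, 4: A C# E
A→C# = 4 semitones; A→E = 7 semitones → major triad
= A C# E (major)


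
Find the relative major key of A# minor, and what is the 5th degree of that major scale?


Let's work it out.
The relative major shares the key signature and is a minor 3rd above the minor tonic
A minor 3rd above A# is C#
→ relative major of A# minor is C# major
C# major scale: C# D# E# F# G# A# B#
= C# major; 5th degree = G#


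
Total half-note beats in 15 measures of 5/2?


Solution.
Time signature 5/2: the bottom number 2 means the half note gets one count
The top number 5 means 5 half-note beats per measure
Total = 5 × 15 measures
= 75 half-note beats


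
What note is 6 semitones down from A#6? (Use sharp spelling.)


A#6: chromatic position 10 in octave 6 → absolute = 6×12 + 10 = 82
Transpose down 6: 82 - 6 = 76
76 = 6×12 + 4 → E in octave 6
Result = E6


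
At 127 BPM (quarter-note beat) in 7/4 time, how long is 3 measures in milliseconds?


Quarter-note beat duration = 60000 / 127 ms
Beats per measure (7/4) = 7
One measure = 7 × 60000 / 127 = 420000 / 127 ms
3 measures = 3 × 420000 / 127 = 1260000 / 127
= 9921.3 ms


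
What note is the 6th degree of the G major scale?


Working:
Major scale pattern: W-W-H-W-W-W-H (2-2-1-2-2-2-1 semitones)
Starting from G:
  G + 2 semitones → A
  A + 2 semitones → B
  B + 1 semitone → C
  C + 2 semitones → D
  D + 2 semitones → E
  E + 2 semitones → F#
  F# + 1 semitone → G
Scale: G A B C D E F#
Degree 6 = E


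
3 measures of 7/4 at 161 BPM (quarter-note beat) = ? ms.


Working:
Quarter-note beat duration = 60000 / 161 ms
Beats per measure (7/4) = 7
One measure = 7 × 60000 / 161 = 420000 / 161 ms
3 measures = 3 × 420000 / 161 = 1260000 / 161
= 7826.1 ms


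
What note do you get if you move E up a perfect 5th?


Reasoning:
perfect 5th: 5 letter names, 7 semitones
Letter: E + 4 → B
Pitch: E + 7 semitones, spelled as a B → B
= B


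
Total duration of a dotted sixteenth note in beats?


Working:
Base sixteenth note = 1/4 beats
Dot 1 adds half the previous value: +1/8
One dotted sixteenth = 1/4 + 1/8 = 3/8
= 3/8 beats


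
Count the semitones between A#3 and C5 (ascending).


Solution.
Absolute semitone position = octave×12 + chromatic position
A#3: 3×12 + 10 = 46
C5: 5×12 + 0 = 60
Difference = 60 - 46 = 14
= 14 semitones


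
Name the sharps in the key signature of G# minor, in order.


Step by step:
Sharp minor keys follow the circle of fifths: A(0), E(1), B(2), F#(3), C#(4), G#(5), D#(6), A#(7)
G# minor has 5 sharps
Order of sharps: F# C# G# D# A# E# B# → first 5: F#, C#, G#, D#, A#
= F#, C#, G#, D#, A#


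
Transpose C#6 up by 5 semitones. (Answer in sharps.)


Reasoning:
C#6: chromatic position 1 in octave 6 → absolute = 6×12 + 1 = 73
Transpose up 5: 73 + 5 = 78
78 = 6×12 + 6 → F# in octave 6
Result = F#6


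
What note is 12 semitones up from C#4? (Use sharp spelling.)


Solution.
C#4: chromatic position 1 in octave 4 → absolute = 4×12 + 1 = 49
Transpose up 12: 49 + 12 = 61
61 = 5×12 + 1 → C# in octave 5
Result = C#5


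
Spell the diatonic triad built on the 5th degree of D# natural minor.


Working:
D# natural minor scale: D# E# F# G# A# B C#
Diatonic triad on degree 5 stacks scale notes 5, 7, 2: A# C# E#
A#→C# = 3 semitones; A#→E# = 7 semitones → minor triad
= A# C# E# (minor)


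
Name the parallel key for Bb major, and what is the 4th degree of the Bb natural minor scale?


Solution.
Parallel keys share the same tonic but differ in mode
Bb major → parallel is Bb minor
Bb natural minor scale: Bb C Db Eb F Gb Ab
= Bb minor; 4th degree = Eb


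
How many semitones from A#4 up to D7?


Working:
Absolute semitone position = octave×12 + chromatic position
A#4: 4×12 + 10 = 58
D7: 7×12 + 2 = 86
Difference = 86 - 58 = 28
= 28 semitones


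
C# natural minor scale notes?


Natural minor scale pattern: W-H-W-W-H-W-W (2-1-2-2-1-2-2 semitones)
Starting from C#:
  C# + 2 semitones → D#
  D# + 1 semitone → E
  E + 2 semitones → F#
  F# + 2 semitones → G#
  G# + 1 semitone → A
  A + 2 semitones → B
  B + 2 semitones → C#
Scale = C# D# E F# G# A B


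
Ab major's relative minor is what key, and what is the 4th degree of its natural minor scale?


Working:
The relative minor shares the major's key signature and starts on its 6th degree
6th degree = a major 6th above the tonic; a major 6th above Ab is F
→ relative minor of Ab major is F minor
F natural minor scale: F G Ab Bb C Db Eb
= F minor; 4th degree = Bb


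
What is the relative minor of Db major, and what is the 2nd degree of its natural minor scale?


Reasoning:
The relative minor shares the major's key signature and starts on its 6th degree
6th degree = a major 6th above the tonic; a major 6th above Db is Bb
→ relative minor of Db major is Bb minor
Bb natural minor scale: Bb C Db Eb F Gb Ab
= Bb minor; 2nd degree = C


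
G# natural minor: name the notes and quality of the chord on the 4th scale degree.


G# natural minor scale: G# A# B C# D# E F#
Diatonic triad on degree 4 stacks scale notes 4, 6, 1: C# E G#
C#→E = 3 semitones; C#→G# = 7 semitones → minor triad
= C# E G# (minor)


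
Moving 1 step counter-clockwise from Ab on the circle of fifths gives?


Working:
Each counter-clockwise step moves down a perfect 5th (= up a perfect 4th)
From Ab: Ab → Db
= Db


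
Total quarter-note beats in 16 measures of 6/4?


Let's work it out.
Time signature 6/4: the bottom number 4 means the quarter note gets one count
The top number 6 means 6 quarter-note beats per measure
Total = 6 × 16 measures
= 96 quarter-note beats


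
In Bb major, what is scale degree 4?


Let's work it out.
Major scale pattern: W-W-H-W-W-W-H (2-2-1-2-2-2-1 semitones)
Starting from Bb:
  Bb + 2 semitones → C
  C + 2 semitones → D
  D + 1 semitone → Eb
  Eb + 2 semitones → F
  F + 2 semitones → G
  G + 2 semitones → A
  A + 1 semitone → Bb
Scale: Bb C D Eb F G A
Degree 4 = Eb


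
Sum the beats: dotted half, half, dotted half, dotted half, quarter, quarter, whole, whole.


Beat values:
  dotted half = 3 beats
  half = 2 beats
  dotted half = 3 beats
  dotted half = 3 beats
  quarter = 1 beat
  quarter = 1 beat
  whole = 4 beats
  whole = 4 beats
Sum = 3 + 2 + 3 + 3 + 1 + 1 + 4 + 4
= 21 beats


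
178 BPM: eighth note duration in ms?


Reasoning:
One quarter-note beat = 60000 / BPM = 60000 / 178 ms
Eighth note = 1/2 × quarter note
Duration = 1/2 × 60000 / 178 = 30000 / 178
= 168.5 ms


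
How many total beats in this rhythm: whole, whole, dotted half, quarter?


Reasoning:
Beat values:
  whole = 4 beats
  whole = 4 beats
  dotted half = 3 beats
  quarter = 1 beat
Sum = 4 + 4 + 3 + 1
= 12 beats


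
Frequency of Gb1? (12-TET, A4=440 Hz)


f = 440 × 2^(n/12) where n = semitones from A4
Gb1: -39 semitones from A4
f = 440 × 2^(-39/12)
f = 46.25 Hz


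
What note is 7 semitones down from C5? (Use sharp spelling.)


Let's work it out.
C5: chromatic position 0 in octave 5 → absolute = 5×12 + 0 = 60
Transpose down 7: 60 - 7 = 53
53 = 4×12 + 5 → F in octave 4
Result = F4


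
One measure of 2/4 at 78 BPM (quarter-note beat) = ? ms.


Let's work it out.
Quarter-note beat duration = 60000 / 78 ms
Beats per measure (2/4) = 2
One measure = 2 × 60000 / 78 = 120000 / 78 ms
= 1538.5 ms


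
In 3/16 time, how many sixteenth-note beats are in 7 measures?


Time signature 3/16: the bottom number 16 means the sixteenth note gets one count
The top number 3 means 3 sixteenth-note beats per measure
Total = 3 × 7 measures
= 21 sixteenth-note beats


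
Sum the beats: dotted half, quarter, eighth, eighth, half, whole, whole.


Step by step:
Beat values:
  dotted half = 3 beats
  quarter = 1 beat
  eighth = 0.5 beats
  eighth = 0.5 beats
  half = 2 beats
  whole = 4 beats
  whole = 4 beats
Sum = 3 + 1 + 0.5 + 0.5 + 2 + 4 + 4
= 15 beats


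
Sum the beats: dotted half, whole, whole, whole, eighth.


Reasoning:
Beat values:
  dotted half = 3 beats
  whole = 4 beats
  whole = 4 beats
  whole = 4 beats
  eighth = 0.5 beats
Sum = 3 + 4 + 4 + 4 + 0.5
= 15.5 beats


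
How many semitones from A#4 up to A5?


Working:
Absolute semitone position = octave×12 + chromatic position
A#4: 4×12 + 10 = 58
A5: 5×12 + 9 = 69
Difference = 69 - 58 = 11
= 11 semitones


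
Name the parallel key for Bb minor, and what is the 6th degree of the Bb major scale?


Let's work it out.
Parallel keys share the same tonic but differ in mode
Bb minor → parallel is Bb major
Bb major scale: Bb C D Eb F G A
= Bb major; 6th degree = G


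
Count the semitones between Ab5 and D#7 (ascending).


Step by step:
Absolute semitone position = octave×12 + chromatic position
Ab5: 5×12 + 8 = 68
D#7: 7×12 + 3 = 87
Difference = 87 - 68 = 19
= 19 semitones


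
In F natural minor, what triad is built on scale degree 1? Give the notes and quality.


Let's work it out.
F natural minor scale: F G Ab Bb C Db Eb
Diatonic triad on degree 1 stacks scale notes 1, 3, 5: F Ab C
F→Ab = 3 semitones; F→C = 7 semitones → minor triad
= F Ab C (minor)


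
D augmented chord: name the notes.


Let's work it out.
Augmented triad = root + major 3rd (4 semitones) + augmented 5th (8 semitones)
A triad on D stacks thirds, so the chord tones use letter names D-F-A
Root: D
Major 3rd above D: F#
Augmented 5th above D: A#
Chord = D F# A#


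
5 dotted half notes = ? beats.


Base half note = 2 beats
Dot 1 adds half the previous value: +1
One dotted half = 2 + 1 = 3
5 of them = 5 × 3 = 15
= 15 beats


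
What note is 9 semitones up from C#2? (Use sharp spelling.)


Working:
C#2: chromatic position 1 in octave 2 → absolute = 2×12 + 1 = 25
Transpose up 9: 25 + 9 = 34
34 = 2×12 + 10 → A# in octave 2
Result = A#2


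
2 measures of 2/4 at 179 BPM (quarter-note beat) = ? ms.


Reasoning:
Quarter-note beat duration = 60000 / 179 ms
Beats per measure (2/4) = 2
One measure = 2 × 60000 / 179 = 120000 / 179 ms
2 measures = 2 × 120000 / 179 = 240000 / 179
= 1340.8 ms


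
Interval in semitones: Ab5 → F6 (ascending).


Step by step:
Absolute semitone position = octave×12 + chromatic position
Ab5: 5×12 + 8 = 68
F6: 6×12 + 5 = 77
Difference = 77 - 68 = 9
= 9 semitones


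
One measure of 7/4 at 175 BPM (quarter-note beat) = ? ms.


Step by step:
Quarter-note beat duration = 60000 / 175 ms
Beats per measure (7/4) = 7
One measure = 7 × 60000 / 175 = 420000 / 175 ms
= 2400.0 ms


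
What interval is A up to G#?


Letter names: A → G spans 7 letter names → a 7th
Semitones: A → G# = 11 half-steps
A 7th of 11 semitones is a major 7th
= major 7th


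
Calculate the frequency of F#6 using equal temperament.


Step by step:
f = 440 × 2^(n/12) where n = semitones from A4
F#6: 21 semitones from A4
f = 440 × 2^(21/12)
f = 1479.98 Hz


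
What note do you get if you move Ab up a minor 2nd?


Reasoning:
minor 2nd: 2 letter names, 1 semitones
Letter: A + 1 → B
Pitch: Ab + 1 semitones, spelled as a B → Bbb
= Bbb


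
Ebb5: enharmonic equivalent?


Working:
Enharmonic notes sound the same pitch but are spelled with different letter names
Ebb and D name the same pitch class
= D5


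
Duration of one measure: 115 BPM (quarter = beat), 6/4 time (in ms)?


Reasoning:
Quarter-note beat duration = 60000 / 115 ms
Beats per measure (6/4) = 6
One measure = 6 × 60000 / 115 = 360000 / 115 ms
= 3130.4 ms


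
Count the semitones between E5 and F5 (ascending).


Solution.
Absolute semitone position = octave×12 + chromatic position
E5: 5×12 + 4 = 64
F5: 5×12 + 5 = 65
Difference = 65 - 64 = 1
= 1 semitone


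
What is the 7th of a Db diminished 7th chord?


Diminished 7th chord = root + minor 3rd + diminished 5th + diminished 7th
Seventh chords stack in thirds, so the letter names are D-F-A-C
Root: Db
Minor 3rd above Db: Fb
Diminished 5th above Db: Abb
Diminished 7th above Db: Cbb
The 7th = Cbb


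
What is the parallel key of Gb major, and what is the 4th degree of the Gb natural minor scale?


Step by step:
Parallel keys share the same tonic but differ in mode
Gb major → parallel is Gb minor
Gb natural minor scale: Gb Ab Bbb Cb Db Ebb Fb
= Gb minor; 4th degree = Cb


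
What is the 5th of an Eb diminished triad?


Diminished triad = root + minor 3rd (3 semitones) + diminished 5th (6 semitones)
A triad on Eb stacks thirds, so the chord tones use letter names E-G-B
Root: Eb
Minor 3rd above Eb: Gb
Diminished 5th above Eb: Bbb
The 5th = Bbb


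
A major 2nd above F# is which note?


A 2nd spans 2 letter names, so from F we land on G
A major 2nd = 2 semitones above F#
Spell G at that pitch: G#
= G#


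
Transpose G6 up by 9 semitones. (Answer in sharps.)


Let's work it out.
G6: chromatic position 7 in octave 6 → absolute = 6×12 + 7 = 79
Transpose up 9: 79 + 9 = 88
88 = 7×12 + 4 → E in octave 7
Result = E7


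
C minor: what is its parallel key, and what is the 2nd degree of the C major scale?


Step by step:
Parallel keys share the same tonic but differ in mode
C minor → parallel is C major
C major scale: C D E F G A B
= C major; 2nd degree = D


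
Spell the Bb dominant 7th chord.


Let's work it out.
Dominant 7th chord = root + major 3rd + perfect 5th + minor 7th
Seventh chords stack in thirds, so the letter names are B-D-F-A
Root: Bb
Major 3rd above Bb: D
Perfect 5th above Bb: F
Minor 7th above Bb: Ab
Chord = Bb D F Ab


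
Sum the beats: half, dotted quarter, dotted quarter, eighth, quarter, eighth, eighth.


Step by step:
Beat values:
  half = 2 beats
  dotted quarter = 1.5 beats
  dotted quarter = 1.5 beats
  eighth = 0.5 beats
  quarter = 1 beat
  eighth = 0.5 beats
  eighth = 0.5 beats
Sum = 2 + 1.5 + 1.5 + 0.5 + 1 + 0.5 + 0.5
= 7.5 beats


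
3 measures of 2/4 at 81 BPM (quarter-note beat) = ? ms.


Quarter-note beat duration = 60000 / 81 ms
Beats per measure (2/4) = 2
One measure = 2 × 60000 / 81 = 120000 / 81 ms
3 measures = 3 × 120000 / 81 = 360000 / 81
= 4444.4 ms


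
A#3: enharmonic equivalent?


Step by step:
Enharmonic notes sound the same pitch but are spelled with different letter names
A# and Bb name the same pitch class
= Bb3


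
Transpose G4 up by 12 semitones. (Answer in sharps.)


Let's work it out.
G4: chromatic position 7 in octave 4 → absolute = 4×12 + 7 = 55
Transpose up 12: 55 + 12 = 67
67 = 5×12 + 7 → G in octave 5
Result = G5


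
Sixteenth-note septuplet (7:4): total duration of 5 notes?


Step by step:
Septuplet: 7 notes occupy the space of 4 sixteenth notes
Space = 4 × 1/4 = 1 beat
Each septuplet note = 1 / 7 = 1/7 beats
5 notes = 5 × 1/7 = 5/7
= 5/7 beats


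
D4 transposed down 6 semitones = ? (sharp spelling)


Reasoning:
D4: chromatic position 2 in octave 4 → absolute = 4×12 + 2 = 50
Transpose down 6: 50 - 6 = 44
44 = 3×12 + 8 → G# in octave 3
Result = G#3


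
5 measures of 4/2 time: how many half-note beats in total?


Working:
Time signature 4/2: the bottom number 2 means the half note gets one count
The top number 4 means 4 half-note beats per measure
Total = 4 × 5 measures
= 20 half-note beats


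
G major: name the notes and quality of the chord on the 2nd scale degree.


G major scale: G A B C D E F#
Diatonic triad on degree 2 stacks scale notes 2, 4, 6: A C E
A→C = 3 semitones; A→E = 7 semitones → minor triad
= A C E (minor)


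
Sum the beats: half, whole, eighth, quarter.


Solution.
Beat values:
  half = 2 beats
  whole = 4 beats
  eighth = 0.5 beats
  quarter = 1 beat
Sum = 2 + 4 + 0.5 + 1
= 7.5 beats


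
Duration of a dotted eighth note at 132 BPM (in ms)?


Step by step:
One quarter-note beat = 60000 / BPM = 60000 / 132 ms
Dotted eighth note = 3/4 × quarter note
Duration = 3/4 × 60000 / 132 = 45000 / 132
= 340.9 ms


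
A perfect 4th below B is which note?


A 4th spans 4 letter names, so from B we land on F
A perfect 4th = 5 semitones below B
Spell F at that pitch: F#
= F#


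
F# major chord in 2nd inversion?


Reasoning:
Root position: F# A# C#
2nd inversion: move root and 3rd up an octave
Bass note: C#
Notes (bottom to top) = C# F# A#


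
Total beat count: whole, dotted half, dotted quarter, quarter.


Step by step:
Beat values:
  whole = 4 beats
  dotted half = 3 beats
  dotted quarter = 1.5 beats
  quarter = 1 beat
Sum = 4 + 3 + 1.5 + 1
= 9.5 beats


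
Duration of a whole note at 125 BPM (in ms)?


One quarter-note beat = 60000 / BPM = 60000 / 125 ms
Whole note = 4 × quarter note
Duration = 4 × 60000 / 125 = 240000 / 125
= 1920.0 ms


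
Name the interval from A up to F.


Solution.
Letter names: A → F spans 6 letter names → a 6th
Semitones: A → F = 8 half-steps
A 6th of 8 semitones is a minor 6th
= minor 6th


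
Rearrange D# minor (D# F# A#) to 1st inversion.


Let's work it out.
Root position: D# F# A#
1st inversion: move root up an octave
Bass note: F#
Notes (bottom to top) = F# A# D#


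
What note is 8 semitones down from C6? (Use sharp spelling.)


Working:
C6: chromatic position 0 in octave 6 → absolute = 6×12 + 0 = 72
Transpose down 8: 72 - 8 = 64
64 = 5×12 + 4 → E in octave 5
Result = E5


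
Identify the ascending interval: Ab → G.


Let's work it out.
Letter names: A → G spans 7 letter names → a 7th
Semitones: Ab → G = 11 half-steps
A 7th of 11 semitones is a major 7th
= major 7th


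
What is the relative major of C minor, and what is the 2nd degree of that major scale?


Step by step:
The relative major shares the key signature and is a minor 3rd above the minor tonic
A minor 3rd above C is Eb
→ relative major of C minor is Eb major
Eb major scale: Eb F G Ab Bb C D
= Eb major; 2nd degree = F


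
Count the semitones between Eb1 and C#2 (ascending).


Step by step:
Absolute semitone position = octave×12 + chromatic position
Eb1: 1×12 + 3 = 15
C#2: 2×12 + 1 = 25
Difference = 25 - 15 = 10
= 10 semitones


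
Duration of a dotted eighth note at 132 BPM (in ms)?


Working:
One quarter-note beat = 60000 / BPM = 60000 / 132 ms
Dotted eighth note = 3/4 × quarter note
Duration = 3/4 × 60000 / 132 = 45000 / 132
= 340.9 ms


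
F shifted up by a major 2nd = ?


Step by step:
major 2nd: 2 letter names, 2 semitones
Letter: F + 1 → G
Pitch: F + 2 semitones, spelled as a G → G
= G


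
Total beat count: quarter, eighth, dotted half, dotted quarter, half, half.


Beat values:
  quarter = 1 beat
  eighth = 0.5 beats
  dotted half = 3 beats
  dotted quarter = 1.5 beats
  half = 2 beats
  half = 2 beats
Sum = 1 + 0.5 + 3 + 1.5 + 2 + 2
= 10 beats


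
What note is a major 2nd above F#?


Working:
A 2nd spans 2 letter names, so from F we land on G
A major 2nd = 2 semitones above F#
Spell G at that pitch: G#
= G#


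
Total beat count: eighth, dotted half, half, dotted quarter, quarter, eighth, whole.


Working:
Beat values:
  eighth = 0.5 beats
  dotted half = 3 beats
  half = 2 beats
  dotted quarter = 1.5 beats
  quarter = 1 beat
  eighth = 0.5 beats
  whole = 4 beats
Sum = 0.5 + 3 + 2 + 1.5 + 1 + 0.5 + 4
= 12.5 beats


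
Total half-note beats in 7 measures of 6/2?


Working:
Time signature 6/2: the bottom number 2 means the half note gets one count
The top number 6 means 6 half-note beats per measure
Total = 6 × 7 measures
= 42 half-note beats


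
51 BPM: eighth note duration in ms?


One quarter-note beat = 60000 / BPM = 60000 / 51 ms
Eighth note = 1/2 × quarter note
Duration = 1/2 × 60000 / 51 = 30000 / 51
= 588.2 ms


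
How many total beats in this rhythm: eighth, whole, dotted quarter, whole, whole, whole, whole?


Let's work it out.
Beat values:
  eighth = 0.5 beats
  whole = 4 beats
  dotted quarter = 1.5 beats
  whole = 4 beats
  whole = 4 beats
  whole = 4 beats
  whole = 4 beats
Sum = 0.5 + 4 + 1.5 + 4 + 4 + 4 + 4
= 22 beats


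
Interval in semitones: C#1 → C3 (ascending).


Let's work it out.
Absolute semitone position = octave×12 + chromatic position
C#1: 1×12 + 1 = 13
C3: 3×12 + 0 = 36
Difference = 36 - 13 = 23
= 23 semitones


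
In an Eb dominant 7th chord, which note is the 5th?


Step by step:
Dominant 7th chord = root + major 3rd + perfect 5th + minor 7th
Seventh chords stack in thirds, so the letter names are E-G-B-D
Root: Eb
Major 3rd above Eb: G
Perfect 5th above Eb: Bb
Minor 7th above Eb: Db
The 5th = Bb


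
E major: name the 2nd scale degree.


Let's work it out.
Major scale pattern: W-W-H-W-W-W-H (2-2-1-2-2-2-1 semitones)
Starting from E:
  E + 2 semitones → F#
  F# + 2 semitones → G#
  G# + 1 semitone → A
  A + 2 semitones → B
  B + 2 semitones → C#
  C# + 2 semitones → D#
  D# + 1 semitone → E
Scale: E F# G# A B C# D#
Degree 2 = F#


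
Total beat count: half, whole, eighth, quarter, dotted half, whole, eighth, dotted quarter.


Reasoning:
Beat values:
  half = 2 beats
  whole = 4 beats
  eighth = 0.5 beats
  quarter = 1 beat
  dotted half = 3 beats
  whole = 4 beats
  eighth = 0.5 beats
  dotted quarter = 1.5 beats
Sum = 2 + 4 + 0.5 + 1 + 3 + 4 + 0.5 + 1.5
= 16.5 beats


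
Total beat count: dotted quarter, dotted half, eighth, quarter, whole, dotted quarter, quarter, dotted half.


Solution.
Beat values:
  dotted quarter = 1.5 beats
  dotted half = 3 beats
  eighth = 0.5 beats
  quarter = 1 beat
  whole = 4 beats
  dotted quarter = 1.5 beats
  quarter = 1 beat
  dotted half = 3 beats
Sum = 1.5 + 3 + 0.5 + 1 + 4 + 1.5 + 1 + 3
= 15.5 beats


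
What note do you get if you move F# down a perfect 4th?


perfect 4th: 4 letter names, 5 semitones
Letter: F - 3 → C
Pitch: F# - 5 semitones, spelled as a C → C#
= C#


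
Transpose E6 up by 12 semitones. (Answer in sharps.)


Step by step:
E6: chromatic position 4 in octave 6 → absolute = 6×12 + 4 = 76
Transpose up 12: 76 + 12 = 88
88 = 7×12 + 4 → E in octave 7
Result = E7


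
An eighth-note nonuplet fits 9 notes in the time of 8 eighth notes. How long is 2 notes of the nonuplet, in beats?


Step by step:
Nonuplet: 9 notes occupy the space of 8 eighth notes
Space = 8 × 1/2 = 4 beats
Each nonuplet note = 4 / 9 = 4/9 beats
2 notes = 2 × 4/9 = 8/9
= 8/9 beats


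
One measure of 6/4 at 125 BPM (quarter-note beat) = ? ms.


Solution.
Quarter-note beat duration = 60000 / 125 ms
Beats per measure (6/4) = 6
One measure = 6 × 60000 / 125 = 360000 / 125 ms
= 2880.0 ms


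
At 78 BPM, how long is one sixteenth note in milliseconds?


Solution.
One quarter-note beat = 60000 / BPM = 60000 / 78 ms
Sixteenth note = 1/4 × quarter note
Duration = 1/4 × 60000 / 78 = 15000 / 78
= 192.3 ms


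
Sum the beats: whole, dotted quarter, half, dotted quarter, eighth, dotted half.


Solution.
Beat values:
  whole = 4 beats
  dotted quarter = 1.5 beats
  half = 2 beats
  dotted quarter = 1.5 beats
  eighth = 0.5 beats
  dotted half = 3 beats
Sum = 4 + 1.5 + 2 + 1.5 + 0.5 + 3
= 12.5 beats


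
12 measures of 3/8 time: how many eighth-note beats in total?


Reasoning:
Time signature 3/8: the bottom number 8 means the eighth note gets one count
The top number 3 means 3 eighth-note beats per measure
Total = 3 × 12 measures
= 36 eighth-note beats


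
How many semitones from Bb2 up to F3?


Absolute semitone position = octave×12 + chromatic position
Bb2: 2×12 + 10 = 34
F3: 3×12 + 5 = 41
Difference = 41 - 34 = 7
= 7 semitones


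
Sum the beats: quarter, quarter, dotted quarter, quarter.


Step by step:
Beat values:
  quarter = 1 beat
  quarter = 1 beat
  dotted quarter = 1.5 beats
  quarter = 1 beat
Sum = 1 + 1 + 1.5 + 1
= 4.5 beats


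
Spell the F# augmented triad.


Solution.
Augmented triad = root + major 3rd (4 semitones) + augmented 5th (8 semitones)
A triad on F# stacks thirds, so the chord tones use letter names F-A-C
Root: F#
Major 3rd above F#: A#
Augmented 5th above F#: C##
Chord = F# A# C##


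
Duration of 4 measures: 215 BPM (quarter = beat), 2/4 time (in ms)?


Quarter-note beat duration = 60000 / 215 ms
Beats per measure (2/4) = 2
One measure = 2 × 60000 / 215 = 120000 / 215 ms
4 measures = 4 × 120000 / 215 = 480000 / 215
= 2232.6 ms


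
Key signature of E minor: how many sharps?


Sharp minor keys follow the circle of fifths: A(0), E(1), B(2), F#(3), C#(4), G#(5), D#(6), A#(7)
E minor has 1 sharp
Order of sharps: F# C# G# D# A# E# B# → first 1: F#
= 1 sharp


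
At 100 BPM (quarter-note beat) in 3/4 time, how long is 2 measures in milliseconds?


Working:
Quarter-note beat duration = 60000 / 100 ms
Beats per measure (3/4) = 3
One measure = 3 × 60000 / 100 = 180000 / 100 ms
2 measures = 2 × 180000 / 100 = 360000 / 100
= 3600.0 ms


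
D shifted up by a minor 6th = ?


Let's work it out.
minor 6th: 6 letter names, 8 semitones
Letter: D + 5 → B
Pitch: D + 8 semitones, spelled as a B → Bb
= Bb


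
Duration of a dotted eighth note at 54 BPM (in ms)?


Solution.
One quarter-note beat = 60000 / BPM = 60000 / 54 ms
Dotted eighth note = 3/4 × quarter note
Duration = 3/4 × 60000 / 54 = 45000 / 54
= 833.3 ms


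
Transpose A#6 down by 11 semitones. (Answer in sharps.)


Reasoning:
A#6: chromatic position 10 in octave 6 → absolute = 6×12 + 10 = 82
Transpose down 11: 82 - 11 = 71
71 = 5×12 + 11 → B in octave 5
Result = B5


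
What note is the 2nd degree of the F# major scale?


Working:
Major scale pattern: W-W-H-W-W-W-H (2-2-1-2-2-2-1 semitones)
Starting from F#:
  F# + 2 semitones → G#
  G# + 2 semitones → A#
  A# + 1 semitone → B
  B + 2 semitones → C#
  C# + 2 semitones → D#
  D# + 2 semitones → E#
  E# + 1 semitone → F#
Scale: F# G# A# B C# D# E#
Degree 2 = G#


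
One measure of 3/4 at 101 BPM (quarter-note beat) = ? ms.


Working:
Quarter-note beat duration = 60000 / 101 ms
Beats per measure (3/4) = 3
One measure = 3 × 60000 / 101 = 180000 / 101 ms
= 1782.2 ms


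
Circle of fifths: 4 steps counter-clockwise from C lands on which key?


Working:
Each counter-clockwise step moves down a perfect 5th (= up a perfect 4th)
From C: C → F → Bb → Eb → Ab
= Ab


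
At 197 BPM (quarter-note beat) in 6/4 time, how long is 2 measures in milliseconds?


Quarter-note beat duration = 60000 / 197 ms
Beats per measure (6/4) = 6
One measure = 6 × 60000 / 197 = 360000 / 197 ms
2 measures = 2 × 360000 / 197 = 720000 / 197
= 3654.8 ms


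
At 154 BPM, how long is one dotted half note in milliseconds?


Working:
One quarter-note beat = 60000 / BPM = 60000 / 154 ms
Dotted half note = 3 × quarter note
Duration = 3 × 60000 / 154 = 180000 / 154
= 1168.8 ms


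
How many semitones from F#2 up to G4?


Solution.
Absolute semitone position = octave×12 + chromatic position
F#2: 2×12 + 6 = 30
G4: 4×12 + 7 = 55
Difference = 55 - 30 = 25
= 25 semitones


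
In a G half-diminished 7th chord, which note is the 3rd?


Step by step:
Half-diminished 7th chord = root + minor 3rd + diminished 5th + minor 7th
Seventh chords stack in thirds, so the letter names are G-B-D-F
Root: G
Minor 3rd above G: Bb
Diminished 5th above G: Db
Minor 7th above G: F
The 3rd = Bb


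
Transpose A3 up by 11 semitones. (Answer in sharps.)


Solution.
A3: chromatic position 9 in octave 3 → absolute = 3×12 + 9 = 45
Transpose up 11: 45 + 11 = 56
56 = 4×12 + 8 → G# in octave 4
Result = G#4


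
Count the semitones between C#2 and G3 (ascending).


Let's work it out.
Absolute semitone position = octave×12 + chromatic position
C#2: 2×12 + 1 = 25
G3: 3×12 + 7 = 43
Difference = 43 - 25 = 18
= 18 semitones


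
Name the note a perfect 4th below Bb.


A 4th spans 4 letter names, so from B we land on F
A perfect 4th = 5 semitones below Bb
Spell F at that pitch: F
= F


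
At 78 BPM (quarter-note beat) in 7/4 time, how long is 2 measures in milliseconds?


Reasoning:
Quarter-note beat duration = 60000 / 78 ms
Beats per measure (7/4) = 7
One measure = 7 × 60000 / 78 = 420000 / 78 ms
2 measures = 2 × 420000 / 78 = 840000 / 78
= 10769.2 ms


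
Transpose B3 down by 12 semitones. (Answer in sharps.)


B3: chromatic position 11 in octave 3 → absolute = 3×12 + 11 = 47
Transpose down 12: 47 - 12 = 35
35 = 2×12 + 11 → B in octave 2
Result = B2


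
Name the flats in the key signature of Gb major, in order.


Flat major keys: C(0), F(1), Bb(2), Eb(3), Ab(4), Db(5), Gb(6), Cb(7)
Gb major has 6 flats
Order of flats: Bb Eb Ab Db Gb Cb Fb → first 6: Bb, Eb, Ab, Db, Gb, Cb
= Bb, Eb, Ab, Db, Gb, Cb


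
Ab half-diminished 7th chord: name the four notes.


Step by step:
Half-diminished 7th chord = root + minor 3rd + diminished 5th + minor 7th
Seventh chords stack in thirds, so the letter names are A-C-E-G
Root: Ab
Minor 3rd above Ab: Cb
Diminished 5th above Ab: Ebb
Minor 7th above Ab: Gb
Chord = Ab Cb Ebb Gb


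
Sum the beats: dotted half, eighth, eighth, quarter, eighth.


Let's work it out.
Beat values:
  dotted half = 3 beats
  eighth = 0.5 beats
  eighth = 0.5 beats
  quarter = 1 beat
  eighth = 0.5 beats
Sum = 3 + 0.5 + 0.5 + 1 + 0.5
= 5.5 beats


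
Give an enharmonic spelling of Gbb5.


Enharmonic notes sound the same pitch but are spelled with different letter names
Gbb and F name the same pitch class
= F5


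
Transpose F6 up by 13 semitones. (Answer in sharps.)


Solution.
F6: chromatic position 5 in octave 6 → absolute = 6×12 + 5 = 77
Transpose up 13: 77 + 13 = 90
90 = 7×12 + 6 → F# in octave 7
Result = F#7


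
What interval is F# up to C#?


Letter names: F → C spans 5 letter names → a 5th
Semitones: F# → C# = 7 half-steps
A 5th of 7 semitones is a perfect 5th
= perfect 5th


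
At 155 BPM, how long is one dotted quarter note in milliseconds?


One quarter-note beat = 60000 / BPM = 60000 / 155 ms
Dotted quarter note = 3/2 × quarter note
Duration = 3/2 × 60000 / 155 = 90000 / 155
= 580.6 ms


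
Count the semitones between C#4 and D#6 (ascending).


Solution.
Absolute semitone position = octave×12 + chromatic position
C#4: 4×12 + 1 = 49
D#6: 6×12 + 3 = 75
Difference = 75 - 49 = 26
= 26 semitones


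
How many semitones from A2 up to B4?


Solution.
Absolute semitone position = octave×12 + chromatic position
A2: 2×12 + 9 = 33
B4: 4×12 + 11 = 59
Difference = 59 - 33 = 26
= 26 semitones


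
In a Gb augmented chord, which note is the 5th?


Augmented triad = root + major 3rd (4 semitones) + augmented 5th (8 semitones)
A triad on Gb stacks thirds, so the chord tones use letter names G-B-D
Root: Gb
Major 3rd above Gb: Bb
Augmented 5th above Gb: D
The 5th = D


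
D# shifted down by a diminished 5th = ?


Step by step:
diminished 5th: 5 letter names, 6 semitones
Letter: D - 4 → G
Pitch: D# - 6 semitones, spelled as a G → G##
= G##


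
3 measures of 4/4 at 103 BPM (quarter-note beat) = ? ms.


Quarter-note beat duration = 60000 / 103 ms
Beats per measure (4/4) = 4
One measure = 4 × 60000 / 103 = 240000 / 103 ms
3 measures = 3 × 240000 / 103 = 720000 / 103
= 6990.3 ms


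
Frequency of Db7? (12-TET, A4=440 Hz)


Step by step:
f = 440 × 2^(n/12) where n = semitones from A4
Db7: 28 semitones from A4
f = 440 × 2^(28/12)
f = 2217.46 Hz


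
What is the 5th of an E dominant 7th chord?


Dominant 7th chord = root + major 3rd + perfect 5th + minor 7th
Seventh chords stack in thirds, so the letter names are E-G-B-D
Root: E
Major 3rd above E: G#
Perfect 5th above E: B
Minor 7th above E: D
The 5th = B


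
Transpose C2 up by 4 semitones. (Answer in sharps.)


Let's work it out.
C2: chromatic position 0 in octave 2 → absolute = 2×12 + 0 = 24
Transpose up 4: 24 + 4 = 28
28 = 2×12 + 4 → E in octave 2
Result = E2


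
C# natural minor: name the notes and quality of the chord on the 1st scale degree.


Solution.
C# natural minor scale: C# D# E F# G# A B
Diatonic triad on degree 1 stacks scale notes 1, 3, 5: C# E G#
C#→E = 3 semitones; C#→G# = 7 semitones → minor triad
= C# E G# (minor)


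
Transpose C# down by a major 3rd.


Working:
major 3rd: 3 letter names, 4 semitones
Letter: C - 2 → A
Pitch: C# - 4 semitones, spelled as an A → A
= A


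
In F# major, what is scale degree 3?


Major scale pattern: W-W-H-W-W-W-H (2-2-1-2-2-2-1 semitones)
Starting from F#:
  F# + 2 semitones → G#
  G# + 2 semitones → A#
  A# + 1 semitone → B
  B + 2 semitones → C#
  C# + 2 semitones → D#
  D# + 2 semitones → E#
  E# + 1 semitone → F#
Scale: F# G# A# B C# D# E#
Degree 3 = A#


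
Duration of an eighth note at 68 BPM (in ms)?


One quarter-note beat = 60000 / BPM = 60000 / 68 ms
Eighth note = 1/2 × quarter note
Duration = 1/2 × 60000 / 68 = 30000 / 68
= 441.2 ms


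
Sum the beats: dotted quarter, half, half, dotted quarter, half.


Working:
Beat values:
  dotted quarter = 1.5 beats
  half = 2 beats
  half = 2 beats
  dotted quarter = 1.5 beats
  half = 2 beats
Sum = 1.5 + 2 + 2 + 1.5 + 2
= 9 beats


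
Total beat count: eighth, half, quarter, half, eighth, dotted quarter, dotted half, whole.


Beat values:
  eighth = 0.5 beats
  half = 2 beats
  quarter = 1 beat
  half = 2 beats
  eighth = 0.5 beats
  dotted quarter = 1.5 beats
  dotted half = 3 beats
  whole = 4 beats
Sum = 0.5 + 2 + 1 + 2 + 0.5 + 1.5 + 3 + 4
= 14.5 beats


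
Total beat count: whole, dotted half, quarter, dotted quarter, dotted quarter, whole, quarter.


Let's work it out.
Beat values:
  whole = 4 beats
  dotted half = 3 beats
  quarter = 1 beat
  dotted quarter = 1.5 beats
  dotted quarter = 1.5 beats
  whole = 4 beats
  quarter = 1 beat
Sum = 4 + 3 + 1 + 1.5 + 1.5 + 4 + 1
= 16 beats


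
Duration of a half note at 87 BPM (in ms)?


Let's work it out.
One quarter-note beat = 60000 / BPM = 60000 / 87 ms
Half note = 2 × quarter note
Duration = 2 × 60000 / 87 = 120000 / 87
= 1379.3 ms


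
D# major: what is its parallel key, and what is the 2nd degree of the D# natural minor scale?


Step by step:
Parallel keys share the same tonic but differ in mode
D# major → parallel is D# minor
D# natural minor scale: D# E# F# G# A# B C#
= D# minor; 2nd degree = E#


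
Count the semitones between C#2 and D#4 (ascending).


Working:
Absolute semitone position = octave×12 + chromatic position
C#2: 2×12 + 1 = 25
D#4: 4×12 + 3 = 51
Difference = 51 - 25 = 26
= 26 semitones


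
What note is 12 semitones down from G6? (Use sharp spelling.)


Step by step:
G6: chromatic position 7 in octave 6 → absolute = 6×12 + 7 = 79
Transpose down 12: 79 - 12 = 67
67 = 5×12 + 7 → G in octave 5
Result = G5


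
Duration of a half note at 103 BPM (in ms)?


Solution.
One quarter-note beat = 60000 / BPM = 60000 / 103 ms
Half note = 2 × quarter note
Duration = 2 × 60000 / 103 = 120000 / 103
= 1165.0 ms


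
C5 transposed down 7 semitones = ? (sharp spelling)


Solution.
C5: chromatic position 0 in octave 5 → absolute = 5×12 + 0 = 60
Transpose down 7: 60 - 7 = 53
53 = 4×12 + 5 → F in octave 4
Result = F4


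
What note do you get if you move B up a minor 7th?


Step by step:
minor 7th: 7 letter names, 10 semitones
Letter: B + 6 → A
Pitch: B + 10 semitones, spelled as an A → A
= A


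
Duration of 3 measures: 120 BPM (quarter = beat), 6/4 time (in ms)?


Quarter-note beat duration = 60000 / 120 ms
Beats per measure (6/4) = 6
One measure = 6 × 60000 / 120 = 360000 / 120 ms
3 measures = 3 × 360000 / 120 = 1080000 / 120
= 9000.0 ms


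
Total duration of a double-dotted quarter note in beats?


Working:
Base quarter note = 1 beat
Dot 1 adds half the previous value: +1/2
Dot 2 adds half the previous value: +1/4
One double-dotted quarter = 1 + 1/2 + 1/4 = 7/4
= 7/4 beats


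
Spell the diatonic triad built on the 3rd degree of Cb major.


Step by step:
Cb major scale: Cb Db Eb Fb Gb Ab Bb
Diatonic triad on degree 3 stacks scale notes 3, 5, 7: Eb Gb Bb
Eb→Gb = 3 semitones; Eb→Bb = 7 semitones → minor triad
= Eb Gb Bb (minor)


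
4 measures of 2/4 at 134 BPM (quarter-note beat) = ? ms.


Quarter-note beat duration = 60000 / 134 ms
Beats per measure (2/4) = 2
One measure = 2 × 60000 / 134 = 120000 / 134 ms
4 measures = 4 × 120000 / 134 = 480000 / 134
= 3582.1 ms


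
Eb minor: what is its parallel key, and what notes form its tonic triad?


Working:
Parallel keys share the same tonic but differ in mode
Eb minor → parallel is Eb major
Tonic triad of Eb major = Eb G Bb
= Eb major; triad = Eb G Bb


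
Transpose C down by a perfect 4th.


Solution.
perfect 4th: 4 letter names, 5 semitones
Letter: C - 3 → G
Pitch: C - 5 semitones, spelled as a G → G
= G


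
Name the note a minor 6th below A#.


A 6th spans 6 letter names, so from A we land on C
A minor 6th = 8 semitones below A#
Spell C at that pitch: C##
= C##


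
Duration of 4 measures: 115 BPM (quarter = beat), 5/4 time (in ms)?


Step by step:
Quarter-note beat duration = 60000 / 115 ms
Beats per measure (5/4) = 5
One measure = 5 × 60000 / 115 = 300000 / 115 ms
4 measures = 4 × 300000 / 115 = 1200000 / 115
= 10434.8 ms


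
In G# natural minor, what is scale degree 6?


Natural minor scale pattern: W-H-W-W-H-W-W (2-1-2-2-1-2-2 semitones)
Starting from G#:
  G# + 2 semitones → A#
  A# + 1 semitone → B
  B + 2 semitones → C#
  C# + 2 semitones → D#
  D# + 1 semitone → E
  E + 2 semitones → F#
  F# + 2 semitones → G#
Scale: G# A# B C# D# E F#
Degree 6 = E
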